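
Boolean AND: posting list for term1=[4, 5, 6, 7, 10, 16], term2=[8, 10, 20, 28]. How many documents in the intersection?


Boolean AND: find intersection of posting lists
term1 docs: [4, 5, 6, 7, 10, 16]
term2 docs: [8, 10, 20, 28]
Intersection: [10]
|intersection| = 1

1


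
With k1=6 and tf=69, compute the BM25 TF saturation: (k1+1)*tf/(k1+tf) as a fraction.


BM25 TF component = (k1+1)*tf / (k1+tf)
k1 = 6, tf = 69
Numerator = (6+1)*69 = 483
Denominator = 6 + 69 = 75
= 483/75 = 161/25

161/25


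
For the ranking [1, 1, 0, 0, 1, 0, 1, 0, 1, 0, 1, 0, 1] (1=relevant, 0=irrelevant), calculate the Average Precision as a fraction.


Computing P@k for each relevant position:
Position 1: relevant, P@1 = 1/1 = 1
Position 2: relevant, P@2 = 2/2 = 1
Position 3: not relevant
Position 4: not relevant
Position 5: relevant, P@5 = 3/5 = 3/5
Position 6: not relevant
Position 7: relevant, P@7 = 4/7 = 4/7
Position 8: not relevant
Position 9: relevant, P@9 = 5/9 = 5/9
Position 10: not relevant
Position 11: relevant, P@11 = 6/11 = 6/11
Position 12: not relevant
Position 13: relevant, P@13 = 7/13 = 7/13
Sum of P@k = 1 + 1 + 3/5 + 4/7 + 5/9 + 6/11 + 7/13 = 216707/45045
AP = 216707/45045 / 7 = 216707/315315

216707/315315


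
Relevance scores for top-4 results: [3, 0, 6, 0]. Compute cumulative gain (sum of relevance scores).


Cumulative Gain = sum of relevance scores
Position 1: rel=3, running sum=3
Position 2: rel=0, running sum=3
Position 3: rel=6, running sum=9
Position 4: rel=0, running sum=9
CG = 9

9


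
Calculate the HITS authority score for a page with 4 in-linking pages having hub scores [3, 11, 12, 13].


Authority = sum of hub scores of in-linkers
In-link 1: hub score = 3
In-link 2: hub score = 11
In-link 3: hub score = 12
In-link 4: hub score = 13
Authority = 3 + 11 + 12 + 13 = 39

39


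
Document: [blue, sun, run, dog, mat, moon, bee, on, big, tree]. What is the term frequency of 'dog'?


Document has 10 words
Scanning for 'dog':
Found at positions: [3]
Count = 1

1


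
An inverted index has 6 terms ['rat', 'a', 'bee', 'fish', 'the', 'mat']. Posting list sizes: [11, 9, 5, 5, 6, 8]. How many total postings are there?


Summing posting list sizes:
'rat': 11 postings
'a': 9 postings
'bee': 5 postings
'fish': 5 postings
'the': 6 postings
'mat': 8 postings
Total = 11 + 9 + 5 + 5 + 6 + 8 = 44

44


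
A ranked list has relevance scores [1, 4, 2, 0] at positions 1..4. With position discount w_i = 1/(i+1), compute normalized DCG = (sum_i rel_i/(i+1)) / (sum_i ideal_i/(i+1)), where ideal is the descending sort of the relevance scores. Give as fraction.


Position discount weights w_i = 1/(i+1) for i=1..4:
Weights = [1/2, 1/3, 1/4, 1/5]
Actual relevance: [1, 4, 2, 0]
DCG = 1/2 + 4/3 + 2/4 + 0/5 = 7/3
Ideal relevance (sorted desc): [4, 2, 1, 0]
Ideal DCG = 4/2 + 2/3 + 1/4 + 0/5 = 35/12
nDCG = DCG / ideal_DCG = 7/3 / 35/12 = 4/5

4/5


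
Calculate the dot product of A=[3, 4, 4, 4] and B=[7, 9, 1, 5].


Dot product = sum of element-wise products
A[0]*B[0] = 3*7 = 21
A[1]*B[1] = 4*9 = 36
A[2]*B[2] = 4*1 = 4
A[3]*B[3] = 4*5 = 20
Sum = 21 + 36 + 4 + 20 = 81

81


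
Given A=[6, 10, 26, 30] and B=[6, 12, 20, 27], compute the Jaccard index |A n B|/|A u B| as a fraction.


A intersect B = [6]
|A intersect B| = 1
A union B = [6, 10, 12, 20, 26, 27, 30]
|A union B| = 7
Jaccard = 1/7 = 1/7

1/7


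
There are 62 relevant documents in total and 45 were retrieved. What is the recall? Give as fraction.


Recall = retrieved_relevant / total_relevant
= 45 / 62
= 45 / (45 + 17)
= 45/62

45/62


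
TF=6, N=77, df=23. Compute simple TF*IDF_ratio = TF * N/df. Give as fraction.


TF * (N/df)
= 6 * (77/23)
= 6 * 77/23
= 462/23

462/23


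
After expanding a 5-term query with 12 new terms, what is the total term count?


Original terms: 5
Expansion terms: 12
Total = 5 + 12 = 17

17


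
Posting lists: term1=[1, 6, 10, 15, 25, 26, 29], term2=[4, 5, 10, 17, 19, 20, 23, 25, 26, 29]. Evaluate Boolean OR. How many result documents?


Boolean OR: find union of posting lists
term1 docs: [1, 6, 10, 15, 25, 26, 29]
term2 docs: [4, 5, 10, 17, 19, 20, 23, 25, 26, 29]
Union: [1, 4, 5, 6, 10, 15, 17, 19, 20, 23, 25, 26, 29]
|union| = 13

13


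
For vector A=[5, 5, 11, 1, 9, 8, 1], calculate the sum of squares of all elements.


|A|^2 = sum of squared components
A[0]^2 = 5^2 = 25
A[1]^2 = 5^2 = 25
A[2]^2 = 11^2 = 121
A[3]^2 = 1^2 = 1
A[4]^2 = 9^2 = 81
A[5]^2 = 8^2 = 64
A[6]^2 = 1^2 = 1
Sum = 25 + 25 + 121 + 1 + 81 + 64 + 1 = 318

318


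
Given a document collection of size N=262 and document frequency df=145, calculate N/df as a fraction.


IDF ratio = N / df
= 262 / 145
= 262/145

262/145


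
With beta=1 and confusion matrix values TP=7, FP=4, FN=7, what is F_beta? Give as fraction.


P = TP/(TP+FP) = 7/11 = 7/11
R = TP/(TP+FN) = 7/14 = 1/2
beta^2 = 1^2 = 1
(1 + beta^2) = 2
Numerator = (1+beta^2)*P*R = 7/11
Denominator = beta^2*P + R = 7/11 + 1/2 = 25/22
F_beta = 14/25

14/25


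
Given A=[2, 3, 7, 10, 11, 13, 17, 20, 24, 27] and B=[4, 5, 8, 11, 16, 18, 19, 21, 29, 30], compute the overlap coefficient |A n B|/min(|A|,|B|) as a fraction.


A intersect B = [11]
|A intersect B| = 1
min(|A|, |B|) = min(10, 10) = 10
Overlap = 1 / 10 = 1/10

1/10


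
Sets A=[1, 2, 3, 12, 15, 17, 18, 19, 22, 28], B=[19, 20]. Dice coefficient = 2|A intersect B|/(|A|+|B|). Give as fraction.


A intersect B = [19]
|A intersect B| = 1
|A| = 10, |B| = 2
Dice = 2*1 / (10+2)
= 2 / 12 = 1/6

1/6


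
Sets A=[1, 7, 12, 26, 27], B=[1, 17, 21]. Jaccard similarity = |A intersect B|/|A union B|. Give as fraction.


A intersect B = [1]
|A intersect B| = 1
A union B = [1, 7, 12, 17, 21, 26, 27]
|A union B| = 7
Jaccard = 1/7 = 1/7

1/7


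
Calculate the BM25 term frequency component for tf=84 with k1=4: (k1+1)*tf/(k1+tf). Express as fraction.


BM25 TF component = (k1+1)*tf / (k1+tf)
k1 = 4, tf = 84
Numerator = (4+1)*84 = 420
Denominator = 4 + 84 = 88
= 420/88 = 105/22

105/22


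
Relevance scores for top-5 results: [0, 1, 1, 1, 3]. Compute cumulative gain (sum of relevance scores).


Cumulative Gain = sum of relevance scores
Position 1: rel=0, running sum=0
Position 2: rel=1, running sum=1
Position 3: rel=1, running sum=2
Position 4: rel=1, running sum=3
Position 5: rel=3, running sum=6
CG = 6

6


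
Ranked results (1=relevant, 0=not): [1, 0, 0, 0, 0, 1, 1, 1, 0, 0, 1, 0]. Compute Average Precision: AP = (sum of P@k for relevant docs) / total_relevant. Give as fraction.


Computing P@k for each relevant position:
Position 1: relevant, P@1 = 1/1 = 1
Position 2: not relevant
Position 3: not relevant
Position 4: not relevant
Position 5: not relevant
Position 6: relevant, P@6 = 2/6 = 1/3
Position 7: relevant, P@7 = 3/7 = 3/7
Position 8: relevant, P@8 = 4/8 = 1/2
Position 9: not relevant
Position 10: not relevant
Position 11: relevant, P@11 = 5/11 = 5/11
Position 12: not relevant
Sum of P@k = 1 + 1/3 + 3/7 + 1/2 + 5/11 = 1255/462
AP = 1255/462 / 5 = 251/462

251/462


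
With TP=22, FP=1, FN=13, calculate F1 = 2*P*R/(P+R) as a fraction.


F1 = 2 * P * R / (P + R)
P = TP/(TP+FP) = 22/23 = 22/23
R = TP/(TP+FN) = 22/35 = 22/35
2 * P * R = 2 * 22/23 * 22/35 = 968/805
P + R = 22/23 + 22/35 = 1276/805
F1 = 968/805 / 1276/805 = 22/29

22/29


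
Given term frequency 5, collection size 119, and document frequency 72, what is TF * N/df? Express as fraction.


TF * (N/df)
= 5 * (119/72)
= 5 * 119/72
= 595/72

595/72


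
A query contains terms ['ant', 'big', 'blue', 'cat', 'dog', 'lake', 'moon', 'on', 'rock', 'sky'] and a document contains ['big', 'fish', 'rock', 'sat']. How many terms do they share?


Query terms: ['ant', 'big', 'blue', 'cat', 'dog', 'lake', 'moon', 'on', 'rock', 'sky']
Document terms: ['big', 'fish', 'rock', 'sat']
Common terms: ['big', 'rock']
Overlap count = 2

2


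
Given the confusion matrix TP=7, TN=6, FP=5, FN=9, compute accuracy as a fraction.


Accuracy = (TP + TN) / (TP + TN + FP + FN)
TP + TN = 7 + 6 = 13
Total = 7 + 6 + 5 + 9 = 27
Accuracy = 13 / 27 = 13/27

13/27


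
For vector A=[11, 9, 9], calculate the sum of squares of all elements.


|A|^2 = sum of squared components
A[0]^2 = 11^2 = 121
A[1]^2 = 9^2 = 81
A[2]^2 = 9^2 = 81
Sum = 121 + 81 + 81 = 283

283


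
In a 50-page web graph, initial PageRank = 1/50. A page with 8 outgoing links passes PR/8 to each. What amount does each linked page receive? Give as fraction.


Initial PR = 1/50 = 1/50
Outlinks = 8
Contribution per link = PR / outlinks
= 1/50 / 8
= 1/400

1/400


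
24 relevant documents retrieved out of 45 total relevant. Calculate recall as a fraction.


Recall = retrieved_relevant / total_relevant
= 24 / 45
= 24 / (24 + 21)
= 8/15

8/15


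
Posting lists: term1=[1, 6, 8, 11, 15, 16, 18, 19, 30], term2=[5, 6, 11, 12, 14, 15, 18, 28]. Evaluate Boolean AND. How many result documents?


Boolean AND: find intersection of posting lists
term1 docs: [1, 6, 8, 11, 15, 16, 18, 19, 30]
term2 docs: [5, 6, 11, 12, 14, 15, 18, 28]
Intersection: [6, 11, 15, 18]
|intersection| = 4

4


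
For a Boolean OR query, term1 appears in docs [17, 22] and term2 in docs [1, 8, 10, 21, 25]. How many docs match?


Boolean OR: find union of posting lists
term1 docs: [17, 22]
term2 docs: [1, 8, 10, 21, 25]
Union: [1, 8, 10, 17, 21, 22, 25]
|union| = 7

7


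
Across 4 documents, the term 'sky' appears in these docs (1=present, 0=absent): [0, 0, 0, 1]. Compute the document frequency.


Checking each document for 'sky':
Doc 1: absent
Doc 2: absent
Doc 3: absent
Doc 4: present
df = sum of presences = 0 + 0 + 0 + 1 = 1

1


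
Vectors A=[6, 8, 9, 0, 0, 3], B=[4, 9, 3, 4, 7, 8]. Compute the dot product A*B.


Dot product = sum of element-wise products
A[0]*B[0] = 6*4 = 24
A[1]*B[1] = 8*9 = 72
A[2]*B[2] = 9*3 = 27
A[3]*B[3] = 0*4 = 0
A[4]*B[4] = 0*7 = 0
A[5]*B[5] = 3*8 = 24
Sum = 24 + 72 + 27 + 0 + 0 + 24 = 147

147


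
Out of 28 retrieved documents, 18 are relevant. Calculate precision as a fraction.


Precision = relevant_retrieved / total_retrieved
= 18 / 28
= 18 / (18 + 10)
= 9/14

9/14


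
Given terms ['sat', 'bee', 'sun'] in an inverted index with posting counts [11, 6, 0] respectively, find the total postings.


Summing posting list sizes:
'sat': 11 postings
'bee': 6 postings
'sun': 0 postings
Total = 11 + 6 + 0 = 17

17


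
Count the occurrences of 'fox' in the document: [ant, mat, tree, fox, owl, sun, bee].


Document has 7 words
Scanning for 'fox':
Found at positions: [3]
Count = 1

1


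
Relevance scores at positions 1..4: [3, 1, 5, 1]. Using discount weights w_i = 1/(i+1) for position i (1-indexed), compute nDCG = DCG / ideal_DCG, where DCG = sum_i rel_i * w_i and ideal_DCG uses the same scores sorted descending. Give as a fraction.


Position discount weights w_i = 1/(i+1) for i=1..4:
Weights = [1/2, 1/3, 1/4, 1/5]
Actual relevance: [3, 1, 5, 1]
DCG = 3/2 + 1/3 + 5/4 + 1/5 = 197/60
Ideal relevance (sorted desc): [5, 3, 1, 1]
Ideal DCG = 5/2 + 3/3 + 1/4 + 1/5 = 79/20
nDCG = DCG / ideal_DCG = 197/60 / 79/20 = 197/237

197/237


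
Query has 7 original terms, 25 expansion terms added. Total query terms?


Original terms: 7
Expansion terms: 25
Total = 7 + 25 = 32

32


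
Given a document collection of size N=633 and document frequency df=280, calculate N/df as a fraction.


IDF ratio = N / df
= 633 / 280
= 633/280

633/280


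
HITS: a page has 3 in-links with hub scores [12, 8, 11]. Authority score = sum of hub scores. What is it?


Authority = sum of hub scores of in-linkers
In-link 1: hub score = 12
In-link 2: hub score = 8
In-link 3: hub score = 11
Authority = 12 + 8 + 11 = 31

31


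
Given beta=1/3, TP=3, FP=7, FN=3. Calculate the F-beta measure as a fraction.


P = TP/(TP+FP) = 3/10 = 3/10
R = TP/(TP+FN) = 3/6 = 1/2
beta^2 = 1/3^2 = 1/9
(1 + beta^2) = 10/9
Numerator = (1+beta^2)*P*R = 1/6
Denominator = beta^2*P + R = 1/30 + 1/2 = 8/15
F_beta = 5/16

5/16


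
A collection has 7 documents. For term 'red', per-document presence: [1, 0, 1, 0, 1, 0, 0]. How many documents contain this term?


Checking each document for 'red':
Doc 1: present
Doc 2: absent
Doc 3: present
Doc 4: absent
Doc 5: present
Doc 6: absent
Doc 7: absent
df = sum of presences = 1 + 0 + 1 + 0 + 1 + 0 + 0 = 3

3


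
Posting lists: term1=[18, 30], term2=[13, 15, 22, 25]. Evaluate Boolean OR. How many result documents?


Boolean OR: find union of posting lists
term1 docs: [18, 30]
term2 docs: [13, 15, 22, 25]
Union: [13, 15, 18, 22, 25, 30]
|union| = 6

6


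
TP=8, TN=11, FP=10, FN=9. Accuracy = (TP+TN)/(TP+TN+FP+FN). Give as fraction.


Accuracy = (TP + TN) / (TP + TN + FP + FN)
TP + TN = 8 + 11 = 19
Total = 8 + 11 + 10 + 9 = 38
Accuracy = 19 / 38 = 1/2

1/2


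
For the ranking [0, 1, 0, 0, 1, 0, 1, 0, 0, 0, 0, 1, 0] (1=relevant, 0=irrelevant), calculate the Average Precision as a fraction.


Computing P@k for each relevant position:
Position 1: not relevant
Position 2: relevant, P@2 = 1/2 = 1/2
Position 3: not relevant
Position 4: not relevant
Position 5: relevant, P@5 = 2/5 = 2/5
Position 6: not relevant
Position 7: relevant, P@7 = 3/7 = 3/7
Position 8: not relevant
Position 9: not relevant
Position 10: not relevant
Position 11: not relevant
Position 12: relevant, P@12 = 4/12 = 1/3
Position 13: not relevant
Sum of P@k = 1/2 + 2/5 + 3/7 + 1/3 = 349/210
AP = 349/210 / 4 = 349/840

349/840


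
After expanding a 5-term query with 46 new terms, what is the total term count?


Original terms: 5
Expansion terms: 46
Total = 5 + 46 = 51

51


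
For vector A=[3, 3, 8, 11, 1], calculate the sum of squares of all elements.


|A|^2 = sum of squared components
A[0]^2 = 3^2 = 9
A[1]^2 = 3^2 = 9
A[2]^2 = 8^2 = 64
A[3]^2 = 11^2 = 121
A[4]^2 = 1^2 = 1
Sum = 9 + 9 + 64 + 121 + 1 = 204

204


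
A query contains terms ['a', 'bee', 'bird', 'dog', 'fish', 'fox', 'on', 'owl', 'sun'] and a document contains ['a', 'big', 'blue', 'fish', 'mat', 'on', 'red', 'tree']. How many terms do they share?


Query terms: ['a', 'bee', 'bird', 'dog', 'fish', 'fox', 'on', 'owl', 'sun']
Document terms: ['a', 'big', 'blue', 'fish', 'mat', 'on', 'red', 'tree']
Common terms: ['a', 'fish', 'on']
Overlap count = 3

3


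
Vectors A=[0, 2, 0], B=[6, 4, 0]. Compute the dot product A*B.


Dot product = sum of element-wise products
A[0]*B[0] = 0*6 = 0
A[1]*B[1] = 2*4 = 8
A[2]*B[2] = 0*0 = 0
Sum = 0 + 8 + 0 = 8

8


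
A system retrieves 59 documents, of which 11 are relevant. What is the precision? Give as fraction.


Precision = relevant_retrieved / total_retrieved
= 11 / 59
= 11 / (11 + 48)
= 11/59

11/59


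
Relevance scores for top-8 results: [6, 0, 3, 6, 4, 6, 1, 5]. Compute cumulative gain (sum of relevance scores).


Cumulative Gain = sum of relevance scores
Position 1: rel=6, running sum=6
Position 2: rel=0, running sum=6
Position 3: rel=3, running sum=9
Position 4: rel=6, running sum=15
Position 5: rel=4, running sum=19
Position 6: rel=6, running sum=25
Position 7: rel=1, running sum=26
Position 8: rel=5, running sum=31
CG = 31

31


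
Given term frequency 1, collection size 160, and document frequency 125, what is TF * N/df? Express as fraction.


TF * (N/df)
= 1 * (160/125)
= 1 * 32/25
= 32/25

32/25


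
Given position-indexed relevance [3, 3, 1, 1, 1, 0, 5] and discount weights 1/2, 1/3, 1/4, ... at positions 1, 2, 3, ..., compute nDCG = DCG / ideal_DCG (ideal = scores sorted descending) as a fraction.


Position discount weights w_i = 1/(i+1) for i=1..7:
Weights = [1/2, 1/3, 1/4, 1/5, 1/6, 1/7, 1/8]
Actual relevance: [3, 3, 1, 1, 1, 0, 5]
DCG = 3/2 + 3/3 + 1/4 + 1/5 + 1/6 + 0/7 + 5/8 = 449/120
Ideal relevance (sorted desc): [5, 3, 3, 1, 1, 1, 0]
Ideal DCG = 5/2 + 3/3 + 3/4 + 1/5 + 1/6 + 1/7 + 0/8 = 1999/420
nDCG = DCG / ideal_DCG = 449/120 / 1999/420 = 3143/3998

3143/3998


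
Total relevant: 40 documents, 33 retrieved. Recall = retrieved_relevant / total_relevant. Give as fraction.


Recall = retrieved_relevant / total_relevant
= 33 / 40
= 33 / (33 + 7)
= 33/40

33/40


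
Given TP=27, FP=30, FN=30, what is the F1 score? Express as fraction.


F1 = 2 * P * R / (P + R)
P = TP/(TP+FP) = 27/57 = 9/19
R = TP/(TP+FN) = 27/57 = 9/19
2 * P * R = 2 * 9/19 * 9/19 = 162/361
P + R = 9/19 + 9/19 = 18/19
F1 = 162/361 / 18/19 = 9/19

9/19


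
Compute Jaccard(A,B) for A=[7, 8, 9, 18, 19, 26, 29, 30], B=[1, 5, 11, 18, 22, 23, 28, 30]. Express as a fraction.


A intersect B = [18, 30]
|A intersect B| = 2
A union B = [1, 5, 7, 8, 9, 11, 18, 19, 22, 23, 26, 28, 29, 30]
|A union B| = 14
Jaccard = 2/14 = 1/7

1/7


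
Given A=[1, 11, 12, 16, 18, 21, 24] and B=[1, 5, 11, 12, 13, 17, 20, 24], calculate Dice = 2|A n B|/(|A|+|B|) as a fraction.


A intersect B = [1, 11, 12, 24]
|A intersect B| = 4
|A| = 7, |B| = 8
Dice = 2*4 / (7+8)
= 8 / 15 = 8/15

8/15


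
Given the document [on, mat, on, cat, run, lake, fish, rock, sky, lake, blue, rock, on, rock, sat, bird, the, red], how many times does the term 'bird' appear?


Document has 18 words
Scanning for 'bird':
Found at positions: [15]
Count = 1

1


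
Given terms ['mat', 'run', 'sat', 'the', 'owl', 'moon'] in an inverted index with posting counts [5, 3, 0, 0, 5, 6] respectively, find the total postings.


Summing posting list sizes:
'mat': 5 postings
'run': 3 postings
'sat': 0 postings
'the': 0 postings
'owl': 5 postings
'moon': 6 postings
Total = 5 + 3 + 0 + 0 + 5 + 6 = 19

19


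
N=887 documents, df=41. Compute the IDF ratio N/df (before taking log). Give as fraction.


IDF ratio = N / df
= 887 / 41
= 887/41

887/41


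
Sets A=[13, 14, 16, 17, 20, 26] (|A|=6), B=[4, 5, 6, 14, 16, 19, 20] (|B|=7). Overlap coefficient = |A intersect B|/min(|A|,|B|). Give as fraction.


A intersect B = [14, 16, 20]
|A intersect B| = 3
min(|A|, |B|) = min(6, 7) = 6
Overlap = 3 / 6 = 1/2

1/2


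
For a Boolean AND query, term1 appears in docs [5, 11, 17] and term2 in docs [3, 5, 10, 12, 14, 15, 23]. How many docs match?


Boolean AND: find intersection of posting lists
term1 docs: [5, 11, 17]
term2 docs: [3, 5, 10, 12, 14, 15, 23]
Intersection: [5]
|intersection| = 1

1


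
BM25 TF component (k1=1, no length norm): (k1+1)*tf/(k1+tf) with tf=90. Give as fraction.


BM25 TF component = (k1+1)*tf / (k1+tf)
k1 = 1, tf = 90
Numerator = (1+1)*90 = 180
Denominator = 1 + 90 = 91
= 180/91 = 180/91

180/91


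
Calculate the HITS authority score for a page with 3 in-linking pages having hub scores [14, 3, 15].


Authority = sum of hub scores of in-linkers
In-link 1: hub score = 14
In-link 2: hub score = 3
In-link 3: hub score = 15
Authority = 14 + 3 + 15 = 32

32


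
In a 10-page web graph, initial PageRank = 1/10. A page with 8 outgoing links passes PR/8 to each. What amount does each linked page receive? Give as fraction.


Initial PR = 1/10 = 1/10
Outlinks = 8
Contribution per link = PR / outlinks
= 1/10 / 8
= 1/80

1/80


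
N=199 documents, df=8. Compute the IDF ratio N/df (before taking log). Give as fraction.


IDF ratio = N / df
= 199 / 8
= 199/8

199/8


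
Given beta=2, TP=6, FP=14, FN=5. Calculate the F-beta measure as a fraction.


P = TP/(TP+FP) = 6/20 = 3/10
R = TP/(TP+FN) = 6/11 = 6/11
beta^2 = 2^2 = 4
(1 + beta^2) = 5
Numerator = (1+beta^2)*P*R = 9/11
Denominator = beta^2*P + R = 6/5 + 6/11 = 96/55
F_beta = 15/32

15/32


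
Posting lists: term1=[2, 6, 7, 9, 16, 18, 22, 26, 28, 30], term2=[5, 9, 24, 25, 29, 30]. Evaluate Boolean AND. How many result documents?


Boolean AND: find intersection of posting lists
term1 docs: [2, 6, 7, 9, 16, 18, 22, 26, 28, 30]
term2 docs: [5, 9, 24, 25, 29, 30]
Intersection: [9, 30]
|intersection| = 2

2


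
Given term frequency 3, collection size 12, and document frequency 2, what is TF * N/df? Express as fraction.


TF * (N/df)
= 3 * (12/2)
= 3 * 6
= 18

18


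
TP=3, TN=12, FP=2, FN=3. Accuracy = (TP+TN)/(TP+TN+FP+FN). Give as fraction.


Accuracy = (TP + TN) / (TP + TN + FP + FN)
TP + TN = 3 + 12 = 15
Total = 3 + 12 + 2 + 3 = 20
Accuracy = 15 / 20 = 3/4

3/4


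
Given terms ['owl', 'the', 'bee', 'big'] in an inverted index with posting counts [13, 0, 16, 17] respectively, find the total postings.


Summing posting list sizes:
'owl': 13 postings
'the': 0 postings
'bee': 16 postings
'big': 17 postings
Total = 13 + 0 + 16 + 17 = 46

46


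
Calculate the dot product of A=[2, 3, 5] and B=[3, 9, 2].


Dot product = sum of element-wise products
A[0]*B[0] = 2*3 = 6
A[1]*B[1] = 3*9 = 27
A[2]*B[2] = 5*2 = 10
Sum = 6 + 27 + 10 = 43

43


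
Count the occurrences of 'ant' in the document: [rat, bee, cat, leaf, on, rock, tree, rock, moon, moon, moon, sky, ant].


Document has 13 words
Scanning for 'ant':
Found at positions: [12]
Count = 1

1


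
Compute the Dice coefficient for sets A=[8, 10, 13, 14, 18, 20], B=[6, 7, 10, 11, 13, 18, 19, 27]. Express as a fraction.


A intersect B = [10, 13, 18]
|A intersect B| = 3
|A| = 6, |B| = 8
Dice = 2*3 / (6+8)
= 6 / 14 = 3/7

3/7


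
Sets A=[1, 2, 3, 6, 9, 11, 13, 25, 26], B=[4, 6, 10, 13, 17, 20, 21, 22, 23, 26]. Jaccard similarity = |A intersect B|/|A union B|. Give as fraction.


A intersect B = [6, 13, 26]
|A intersect B| = 3
A union B = [1, 2, 3, 4, 6, 9, 10, 11, 13, 17, 20, 21, 22, 23, 25, 26]
|A union B| = 16
Jaccard = 3/16 = 3/16

3/16


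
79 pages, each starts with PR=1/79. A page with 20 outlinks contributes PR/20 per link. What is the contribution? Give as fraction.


Initial PR = 1/79 = 1/79
Outlinks = 20
Contribution per link = PR / outlinks
= 1/79 / 20
= 1/1580

1/1580


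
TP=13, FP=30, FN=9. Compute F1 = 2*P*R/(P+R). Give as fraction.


F1 = 2 * P * R / (P + R)
P = TP/(TP+FP) = 13/43 = 13/43
R = TP/(TP+FN) = 13/22 = 13/22
2 * P * R = 2 * 13/43 * 13/22 = 169/473
P + R = 13/43 + 13/22 = 845/946
F1 = 169/473 / 845/946 = 2/5

2/5


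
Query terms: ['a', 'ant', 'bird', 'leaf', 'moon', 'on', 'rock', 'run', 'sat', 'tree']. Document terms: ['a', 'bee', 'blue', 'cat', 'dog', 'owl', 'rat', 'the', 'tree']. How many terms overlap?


Query terms: ['a', 'ant', 'bird', 'leaf', 'moon', 'on', 'rock', 'run', 'sat', 'tree']
Document terms: ['a', 'bee', 'blue', 'cat', 'dog', 'owl', 'rat', 'the', 'tree']
Common terms: ['a', 'tree']
Overlap count = 2

2


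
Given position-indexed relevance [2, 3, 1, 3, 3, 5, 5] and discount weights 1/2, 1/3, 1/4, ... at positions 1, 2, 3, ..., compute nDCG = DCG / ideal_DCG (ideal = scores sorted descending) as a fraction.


Position discount weights w_i = 1/(i+1) for i=1..7:
Weights = [1/2, 1/3, 1/4, 1/5, 1/6, 1/7, 1/8]
Actual relevance: [2, 3, 1, 3, 3, 5, 5]
DCG = 2/2 + 3/3 + 1/4 + 3/5 + 3/6 + 5/7 + 5/8 = 1313/280
Ideal relevance (sorted desc): [5, 5, 3, 3, 3, 2, 1]
Ideal DCG = 5/2 + 5/3 + 3/4 + 3/5 + 3/6 + 2/7 + 1/8 = 5399/840
nDCG = DCG / ideal_DCG = 1313/280 / 5399/840 = 3939/5399

3939/5399


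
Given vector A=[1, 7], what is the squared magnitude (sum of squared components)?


|A|^2 = sum of squared components
A[0]^2 = 1^2 = 1
A[1]^2 = 7^2 = 49
Sum = 1 + 49 = 50

50


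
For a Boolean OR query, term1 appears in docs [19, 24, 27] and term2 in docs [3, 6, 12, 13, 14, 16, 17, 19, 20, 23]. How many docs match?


Boolean OR: find union of posting lists
term1 docs: [19, 24, 27]
term2 docs: [3, 6, 12, 13, 14, 16, 17, 19, 20, 23]
Union: [3, 6, 12, 13, 14, 16, 17, 19, 20, 23, 24, 27]
|union| = 12

12


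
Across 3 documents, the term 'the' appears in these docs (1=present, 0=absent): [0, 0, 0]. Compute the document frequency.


Checking each document for 'the':
Doc 1: absent
Doc 2: absent
Doc 3: absent
df = sum of presences = 0 + 0 + 0 = 0

0


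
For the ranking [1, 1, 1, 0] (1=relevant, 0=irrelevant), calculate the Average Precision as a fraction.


Computing P@k for each relevant position:
Position 1: relevant, P@1 = 1/1 = 1
Position 2: relevant, P@2 = 2/2 = 1
Position 3: relevant, P@3 = 3/3 = 1
Position 4: not relevant
Sum of P@k = 1 + 1 + 1 = 3
AP = 3 / 3 = 1

1


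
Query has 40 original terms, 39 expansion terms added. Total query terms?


Original terms: 40
Expansion terms: 39
Total = 40 + 39 = 79

79


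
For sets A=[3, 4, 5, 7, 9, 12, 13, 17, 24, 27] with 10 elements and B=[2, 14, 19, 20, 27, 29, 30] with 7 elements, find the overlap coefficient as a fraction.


A intersect B = [27]
|A intersect B| = 1
min(|A|, |B|) = min(10, 7) = 7
Overlap = 1 / 7 = 1/7

1/7


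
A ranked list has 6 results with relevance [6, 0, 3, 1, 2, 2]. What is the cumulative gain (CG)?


Cumulative Gain = sum of relevance scores
Position 1: rel=6, running sum=6
Position 2: rel=0, running sum=6
Position 3: rel=3, running sum=9
Position 4: rel=1, running sum=10
Position 5: rel=2, running sum=12
Position 6: rel=2, running sum=14
CG = 14

14


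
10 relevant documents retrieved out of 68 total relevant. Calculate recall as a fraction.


Recall = retrieved_relevant / total_relevant
= 10 / 68
= 10 / (10 + 58)
= 5/34

5/34


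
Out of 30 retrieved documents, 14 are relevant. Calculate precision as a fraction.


Precision = relevant_retrieved / total_retrieved
= 14 / 30
= 14 / (14 + 16)
= 7/15

7/15


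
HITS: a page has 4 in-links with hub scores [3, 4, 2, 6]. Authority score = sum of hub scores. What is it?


Authority = sum of hub scores of in-linkers
In-link 1: hub score = 3
In-link 2: hub score = 4
In-link 3: hub score = 2
In-link 4: hub score = 6
Authority = 3 + 4 + 2 + 6 = 15

15


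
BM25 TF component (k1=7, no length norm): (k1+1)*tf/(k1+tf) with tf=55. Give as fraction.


BM25 TF component = (k1+1)*tf / (k1+tf)
k1 = 7, tf = 55
Numerator = (7+1)*55 = 440
Denominator = 7 + 55 = 62
= 440/62 = 220/31

220/31


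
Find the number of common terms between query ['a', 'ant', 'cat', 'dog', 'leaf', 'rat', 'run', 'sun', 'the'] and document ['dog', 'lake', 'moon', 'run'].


Query terms: ['a', 'ant', 'cat', 'dog', 'leaf', 'rat', 'run', 'sun', 'the']
Document terms: ['dog', 'lake', 'moon', 'run']
Common terms: ['dog', 'run']
Overlap count = 2

2


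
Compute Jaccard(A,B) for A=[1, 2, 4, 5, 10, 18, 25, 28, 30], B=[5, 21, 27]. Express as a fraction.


A intersect B = [5]
|A intersect B| = 1
A union B = [1, 2, 4, 5, 10, 18, 21, 25, 27, 28, 30]
|A union B| = 11
Jaccard = 1/11 = 1/11

1/11


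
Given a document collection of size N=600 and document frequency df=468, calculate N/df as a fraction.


IDF ratio = N / df
= 600 / 468
= 50/39

50/39


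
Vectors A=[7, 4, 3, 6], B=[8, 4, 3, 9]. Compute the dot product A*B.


Dot product = sum of element-wise products
A[0]*B[0] = 7*8 = 56
A[1]*B[1] = 4*4 = 16
A[2]*B[2] = 3*3 = 9
A[3]*B[3] = 6*9 = 54
Sum = 56 + 16 + 9 + 54 = 135

135


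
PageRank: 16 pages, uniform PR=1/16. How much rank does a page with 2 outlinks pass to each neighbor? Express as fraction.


Initial PR = 1/16 = 1/16
Outlinks = 2
Contribution per link = PR / outlinks
= 1/16 / 2
= 1/32

1/32


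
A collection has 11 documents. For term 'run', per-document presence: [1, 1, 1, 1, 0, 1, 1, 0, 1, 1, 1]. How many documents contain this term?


Checking each document for 'run':
Doc 1: present
Doc 2: present
Doc 3: present
Doc 4: present
Doc 5: absent
Doc 6: present
Doc 7: present
Doc 8: absent
Doc 9: present
Doc 10: present
Doc 11: present
df = sum of presences = 1 + 1 + 1 + 1 + 0 + 1 + 1 + 0 + 1 + 1 + 1 = 9

9


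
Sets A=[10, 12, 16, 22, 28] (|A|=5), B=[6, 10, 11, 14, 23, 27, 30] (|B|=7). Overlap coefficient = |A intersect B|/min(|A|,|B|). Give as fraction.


A intersect B = [10]
|A intersect B| = 1
min(|A|, |B|) = min(5, 7) = 5
Overlap = 1 / 5 = 1/5

1/5


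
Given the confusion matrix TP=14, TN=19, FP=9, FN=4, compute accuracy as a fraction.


Accuracy = (TP + TN) / (TP + TN + FP + FN)
TP + TN = 14 + 19 = 33
Total = 14 + 19 + 9 + 4 = 46
Accuracy = 33 / 46 = 33/46

33/46


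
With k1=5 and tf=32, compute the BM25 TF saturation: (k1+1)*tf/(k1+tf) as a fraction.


BM25 TF component = (k1+1)*tf / (k1+tf)
k1 = 5, tf = 32
Numerator = (5+1)*32 = 192
Denominator = 5 + 32 = 37
= 192/37 = 192/37

192/37


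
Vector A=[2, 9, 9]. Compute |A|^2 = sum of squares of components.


|A|^2 = sum of squared components
A[0]^2 = 2^2 = 4
A[1]^2 = 9^2 = 81
A[2]^2 = 9^2 = 81
Sum = 4 + 81 + 81 = 166

166


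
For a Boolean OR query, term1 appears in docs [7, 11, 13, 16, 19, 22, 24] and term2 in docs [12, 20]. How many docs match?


Boolean OR: find union of posting lists
term1 docs: [7, 11, 13, 16, 19, 22, 24]
term2 docs: [12, 20]
Union: [7, 11, 12, 13, 16, 19, 20, 22, 24]
|union| = 9

9


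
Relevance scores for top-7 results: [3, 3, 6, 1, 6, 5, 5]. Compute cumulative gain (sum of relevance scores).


Cumulative Gain = sum of relevance scores
Position 1: rel=3, running sum=3
Position 2: rel=3, running sum=6
Position 3: rel=6, running sum=12
Position 4: rel=1, running sum=13
Position 5: rel=6, running sum=19
Position 6: rel=5, running sum=24
Position 7: rel=5, running sum=29
CG = 29

29


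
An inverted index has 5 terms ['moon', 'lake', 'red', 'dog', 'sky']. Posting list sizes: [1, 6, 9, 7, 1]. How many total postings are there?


Summing posting list sizes:
'moon': 1 postings
'lake': 6 postings
'red': 9 postings
'dog': 7 postings
'sky': 1 postings
Total = 1 + 6 + 9 + 7 + 1 = 24

24


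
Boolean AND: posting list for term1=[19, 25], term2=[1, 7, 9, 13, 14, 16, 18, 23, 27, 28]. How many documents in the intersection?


Boolean AND: find intersection of posting lists
term1 docs: [19, 25]
term2 docs: [1, 7, 9, 13, 14, 16, 18, 23, 27, 28]
Intersection: []
|intersection| = 0

0


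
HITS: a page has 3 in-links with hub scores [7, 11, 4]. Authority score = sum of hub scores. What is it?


Authority = sum of hub scores of in-linkers
In-link 1: hub score = 7
In-link 2: hub score = 11
In-link 3: hub score = 4
Authority = 7 + 11 + 4 = 22

22


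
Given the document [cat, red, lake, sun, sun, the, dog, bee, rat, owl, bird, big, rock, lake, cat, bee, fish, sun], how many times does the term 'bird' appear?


Document has 18 words
Scanning for 'bird':
Found at positions: [10]
Count = 1

1


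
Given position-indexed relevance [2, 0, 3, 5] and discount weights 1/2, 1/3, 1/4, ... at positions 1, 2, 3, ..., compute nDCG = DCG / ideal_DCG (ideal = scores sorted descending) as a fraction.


Position discount weights w_i = 1/(i+1) for i=1..4:
Weights = [1/2, 1/3, 1/4, 1/5]
Actual relevance: [2, 0, 3, 5]
DCG = 2/2 + 0/3 + 3/4 + 5/5 = 11/4
Ideal relevance (sorted desc): [5, 3, 2, 0]
Ideal DCG = 5/2 + 3/3 + 2/4 + 0/5 = 4
nDCG = DCG / ideal_DCG = 11/4 / 4 = 11/16

11/16


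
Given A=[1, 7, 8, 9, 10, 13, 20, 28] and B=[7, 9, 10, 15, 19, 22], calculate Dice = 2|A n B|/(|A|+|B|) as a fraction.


A intersect B = [7, 9, 10]
|A intersect B| = 3
|A| = 8, |B| = 6
Dice = 2*3 / (8+6)
= 6 / 14 = 3/7

3/7


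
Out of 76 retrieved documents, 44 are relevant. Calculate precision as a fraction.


Precision = relevant_retrieved / total_retrieved
= 44 / 76
= 44 / (44 + 32)
= 11/19

11/19


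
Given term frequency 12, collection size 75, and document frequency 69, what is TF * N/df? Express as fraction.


TF * (N/df)
= 12 * (75/69)
= 12 * 25/23
= 300/23

300/23


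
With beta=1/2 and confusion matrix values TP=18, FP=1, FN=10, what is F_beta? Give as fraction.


P = TP/(TP+FP) = 18/19 = 18/19
R = TP/(TP+FN) = 18/28 = 9/14
beta^2 = 1/2^2 = 1/4
(1 + beta^2) = 5/4
Numerator = (1+beta^2)*P*R = 405/532
Denominator = beta^2*P + R = 9/38 + 9/14 = 117/133
F_beta = 45/52

45/52


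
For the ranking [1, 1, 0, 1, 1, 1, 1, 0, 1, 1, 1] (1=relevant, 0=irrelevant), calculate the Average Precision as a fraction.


Computing P@k for each relevant position:
Position 1: relevant, P@1 = 1/1 = 1
Position 2: relevant, P@2 = 2/2 = 1
Position 3: not relevant
Position 4: relevant, P@4 = 3/4 = 3/4
Position 5: relevant, P@5 = 4/5 = 4/5
Position 6: relevant, P@6 = 5/6 = 5/6
Position 7: relevant, P@7 = 6/7 = 6/7
Position 8: not relevant
Position 9: relevant, P@9 = 7/9 = 7/9
Position 10: relevant, P@10 = 8/10 = 4/5
Position 11: relevant, P@11 = 9/11 = 9/11
Sum of P@k = 1 + 1 + 3/4 + 4/5 + 5/6 + 6/7 + 7/9 + 4/5 + 9/11 = 105841/13860
AP = 105841/13860 / 9 = 105841/124740

105841/124740


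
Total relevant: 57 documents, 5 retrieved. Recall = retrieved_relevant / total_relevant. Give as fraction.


Recall = retrieved_relevant / total_relevant
= 5 / 57
= 5 / (5 + 52)
= 5/57

5/57


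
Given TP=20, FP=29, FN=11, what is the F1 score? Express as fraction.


F1 = 2 * P * R / (P + R)
P = TP/(TP+FP) = 20/49 = 20/49
R = TP/(TP+FN) = 20/31 = 20/31
2 * P * R = 2 * 20/49 * 20/31 = 800/1519
P + R = 20/49 + 20/31 = 1600/1519
F1 = 800/1519 / 1600/1519 = 1/2

1/2


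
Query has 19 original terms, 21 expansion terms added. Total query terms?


Original terms: 19
Expansion terms: 21
Total = 19 + 21 = 40

40


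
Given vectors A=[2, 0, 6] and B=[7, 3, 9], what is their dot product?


Dot product = sum of element-wise products
A[0]*B[0] = 2*7 = 14
A[1]*B[1] = 0*3 = 0
A[2]*B[2] = 6*9 = 54
Sum = 14 + 0 + 54 = 68

68


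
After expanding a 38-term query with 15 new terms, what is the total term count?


Original terms: 38
Expansion terms: 15
Total = 38 + 15 = 53

53


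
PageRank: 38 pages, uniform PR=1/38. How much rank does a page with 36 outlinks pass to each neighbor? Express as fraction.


Initial PR = 1/38 = 1/38
Outlinks = 36
Contribution per link = PR / outlinks
= 1/38 / 36
= 1/1368

1/1368


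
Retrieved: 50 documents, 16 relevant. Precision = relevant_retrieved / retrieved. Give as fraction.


Precision = relevant_retrieved / total_retrieved
= 16 / 50
= 16 / (16 + 34)
= 8/25

8/25


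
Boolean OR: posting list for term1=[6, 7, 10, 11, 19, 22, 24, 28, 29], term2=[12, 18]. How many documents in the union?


Boolean OR: find union of posting lists
term1 docs: [6, 7, 10, 11, 19, 22, 24, 28, 29]
term2 docs: [12, 18]
Union: [6, 7, 10, 11, 12, 18, 19, 22, 24, 28, 29]
|union| = 11

11


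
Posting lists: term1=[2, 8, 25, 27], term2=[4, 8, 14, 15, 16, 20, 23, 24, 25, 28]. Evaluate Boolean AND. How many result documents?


Boolean AND: find intersection of posting lists
term1 docs: [2, 8, 25, 27]
term2 docs: [4, 8, 14, 15, 16, 20, 23, 24, 25, 28]
Intersection: [8, 25]
|intersection| = 2

2


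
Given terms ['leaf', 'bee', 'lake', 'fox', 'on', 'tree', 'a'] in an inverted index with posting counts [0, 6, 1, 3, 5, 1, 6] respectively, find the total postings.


Summing posting list sizes:
'leaf': 0 postings
'bee': 6 postings
'lake': 1 postings
'fox': 3 postings
'on': 5 postings
'tree': 1 postings
'a': 6 postings
Total = 0 + 6 + 1 + 3 + 5 + 1 + 6 = 22

22


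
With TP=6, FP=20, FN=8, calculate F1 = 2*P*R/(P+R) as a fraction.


F1 = 2 * P * R / (P + R)
P = TP/(TP+FP) = 6/26 = 3/13
R = TP/(TP+FN) = 6/14 = 3/7
2 * P * R = 2 * 3/13 * 3/7 = 18/91
P + R = 3/13 + 3/7 = 60/91
F1 = 18/91 / 60/91 = 3/10

3/10


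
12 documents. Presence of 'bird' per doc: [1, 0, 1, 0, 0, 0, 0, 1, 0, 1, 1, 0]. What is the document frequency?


Checking each document for 'bird':
Doc 1: present
Doc 2: absent
Doc 3: present
Doc 4: absent
Doc 5: absent
Doc 6: absent
Doc 7: absent
Doc 8: present
Doc 9: absent
Doc 10: present
Doc 11: present
Doc 12: absent
df = sum of presences = 1 + 0 + 1 + 0 + 0 + 0 + 0 + 1 + 0 + 1 + 1 + 0 = 5

5


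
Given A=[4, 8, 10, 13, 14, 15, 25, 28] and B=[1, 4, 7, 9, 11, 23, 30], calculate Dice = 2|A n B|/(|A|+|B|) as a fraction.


A intersect B = [4]
|A intersect B| = 1
|A| = 8, |B| = 7
Dice = 2*1 / (8+7)
= 2 / 15 = 2/15

2/15


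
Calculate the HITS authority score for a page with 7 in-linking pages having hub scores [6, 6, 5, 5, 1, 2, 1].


Authority = sum of hub scores of in-linkers
In-link 1: hub score = 6
In-link 2: hub score = 6
In-link 3: hub score = 5
In-link 4: hub score = 5
In-link 5: hub score = 1
In-link 6: hub score = 2
In-link 7: hub score = 1
Authority = 6 + 6 + 5 + 5 + 1 + 2 + 1 = 26

26


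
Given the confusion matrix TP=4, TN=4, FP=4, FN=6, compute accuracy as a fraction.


Accuracy = (TP + TN) / (TP + TN + FP + FN)
TP + TN = 4 + 4 = 8
Total = 4 + 4 + 4 + 6 = 18
Accuracy = 8 / 18 = 4/9

4/9


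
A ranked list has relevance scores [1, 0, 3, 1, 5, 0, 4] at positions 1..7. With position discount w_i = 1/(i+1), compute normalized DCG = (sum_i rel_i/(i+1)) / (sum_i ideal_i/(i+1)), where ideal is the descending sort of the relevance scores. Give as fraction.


Position discount weights w_i = 1/(i+1) for i=1..7:
Weights = [1/2, 1/3, 1/4, 1/5, 1/6, 1/7, 1/8]
Actual relevance: [1, 0, 3, 1, 5, 0, 4]
DCG = 1/2 + 0/3 + 3/4 + 1/5 + 5/6 + 0/7 + 4/8 = 167/60
Ideal relevance (sorted desc): [5, 4, 3, 1, 1, 0, 0]
Ideal DCG = 5/2 + 4/3 + 3/4 + 1/5 + 1/6 + 0/7 + 0/8 = 99/20
nDCG = DCG / ideal_DCG = 167/60 / 99/20 = 167/297

167/297


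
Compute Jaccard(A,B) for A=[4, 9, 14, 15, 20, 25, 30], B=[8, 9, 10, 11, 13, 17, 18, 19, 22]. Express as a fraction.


A intersect B = [9]
|A intersect B| = 1
A union B = [4, 8, 9, 10, 11, 13, 14, 15, 17, 18, 19, 20, 22, 25, 30]
|A union B| = 15
Jaccard = 1/15 = 1/15

1/15


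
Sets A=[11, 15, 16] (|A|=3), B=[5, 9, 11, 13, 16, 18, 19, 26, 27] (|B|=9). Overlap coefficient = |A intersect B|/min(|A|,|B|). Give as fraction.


A intersect B = [11, 16]
|A intersect B| = 2
min(|A|, |B|) = min(3, 9) = 3
Overlap = 2 / 3 = 2/3

2/3


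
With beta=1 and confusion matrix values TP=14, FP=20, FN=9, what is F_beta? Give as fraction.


P = TP/(TP+FP) = 14/34 = 7/17
R = TP/(TP+FN) = 14/23 = 14/23
beta^2 = 1^2 = 1
(1 + beta^2) = 2
Numerator = (1+beta^2)*P*R = 196/391
Denominator = beta^2*P + R = 7/17 + 14/23 = 399/391
F_beta = 28/57

28/57


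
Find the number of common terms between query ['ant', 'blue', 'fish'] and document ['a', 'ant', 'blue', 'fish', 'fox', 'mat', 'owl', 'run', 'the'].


Query terms: ['ant', 'blue', 'fish']
Document terms: ['a', 'ant', 'blue', 'fish', 'fox', 'mat', 'owl', 'run', 'the']
Common terms: ['ant', 'blue', 'fish']
Overlap count = 3

3


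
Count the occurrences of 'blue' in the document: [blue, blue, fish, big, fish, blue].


Document has 6 words
Scanning for 'blue':
Found at positions: [0, 1, 5]
Count = 3

3


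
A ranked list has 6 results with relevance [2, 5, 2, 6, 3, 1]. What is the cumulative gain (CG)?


Cumulative Gain = sum of relevance scores
Position 1: rel=2, running sum=2
Position 2: rel=5, running sum=7
Position 3: rel=2, running sum=9
Position 4: rel=6, running sum=15
Position 5: rel=3, running sum=18
Position 6: rel=1, running sum=19
CG = 19

19


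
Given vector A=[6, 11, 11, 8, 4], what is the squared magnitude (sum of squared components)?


|A|^2 = sum of squared components
A[0]^2 = 6^2 = 36
A[1]^2 = 11^2 = 121
A[2]^2 = 11^2 = 121
A[3]^2 = 8^2 = 64
A[4]^2 = 4^2 = 16
Sum = 36 + 121 + 121 + 64 + 16 = 358

358


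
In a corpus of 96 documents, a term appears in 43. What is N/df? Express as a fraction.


IDF ratio = N / df
= 96 / 43
= 96/43

96/43


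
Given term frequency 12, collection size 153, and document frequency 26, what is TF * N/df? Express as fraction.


TF * (N/df)
= 12 * (153/26)
= 12 * 153/26
= 918/13

918/13


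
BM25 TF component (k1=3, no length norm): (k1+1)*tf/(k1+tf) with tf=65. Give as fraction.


BM25 TF component = (k1+1)*tf / (k1+tf)
k1 = 3, tf = 65
Numerator = (3+1)*65 = 260
Denominator = 3 + 65 = 68
= 260/68 = 65/17

65/17


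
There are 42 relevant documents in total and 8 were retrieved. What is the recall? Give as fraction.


Recall = retrieved_relevant / total_relevant
= 8 / 42
= 8 / (8 + 34)
= 4/21

4/21


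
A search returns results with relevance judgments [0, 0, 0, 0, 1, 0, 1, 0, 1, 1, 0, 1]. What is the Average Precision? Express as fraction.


Computing P@k for each relevant position:
Position 1: not relevant
Position 2: not relevant
Position 3: not relevant
Position 4: not relevant
Position 5: relevant, P@5 = 1/5 = 1/5
Position 6: not relevant
Position 7: relevant, P@7 = 2/7 = 2/7
Position 8: not relevant
Position 9: relevant, P@9 = 3/9 = 1/3
Position 10: relevant, P@10 = 4/10 = 2/5
Position 11: not relevant
Position 12: relevant, P@12 = 5/12 = 5/12
Sum of P@k = 1/5 + 2/7 + 1/3 + 2/5 + 5/12 = 229/140
AP = 229/140 / 5 = 229/700

229/700
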